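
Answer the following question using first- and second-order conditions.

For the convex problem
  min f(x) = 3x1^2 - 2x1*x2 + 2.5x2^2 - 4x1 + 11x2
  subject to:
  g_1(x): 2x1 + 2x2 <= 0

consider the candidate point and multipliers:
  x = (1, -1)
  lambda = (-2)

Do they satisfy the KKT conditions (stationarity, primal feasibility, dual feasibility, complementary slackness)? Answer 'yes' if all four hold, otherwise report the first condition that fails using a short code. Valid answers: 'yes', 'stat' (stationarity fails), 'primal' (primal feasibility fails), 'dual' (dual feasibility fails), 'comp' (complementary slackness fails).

Gradient of f: grad f(x) = Q x + c = (4, 4)
Constraint values g_i(x) = a_i^T x - b_i:
  g_1((1, -1)) = 0
Stationarity residual: grad f(x) + sum_i lambda_i a_i = (0, 0)
  -> stationarity OK
Primal feasibility (all g_i <= 0): OK
Dual feasibility (all lambda_i >= 0): FAILS
Complementary slackness (lambda_i * g_i(x) = 0 for all i): OK

Verdict: the first failing condition is dual_feasibility -> dual.

dual


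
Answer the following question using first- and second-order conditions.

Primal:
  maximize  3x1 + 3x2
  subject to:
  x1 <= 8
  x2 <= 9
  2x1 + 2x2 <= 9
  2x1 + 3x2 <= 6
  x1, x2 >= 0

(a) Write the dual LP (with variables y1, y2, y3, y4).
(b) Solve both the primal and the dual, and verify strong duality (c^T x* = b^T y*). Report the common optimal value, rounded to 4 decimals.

The standard primal-dual pair for 'max c^T x s.t. A x <= b, x >= 0' is:
  Dual:  min b^T y  s.t.  A^T y >= c,  y >= 0.

So the dual LP is:
  minimize  8y1 + 9y2 + 9y3 + 6y4
  subject to:
    y1 + 2y3 + 2y4 >= 3
    y2 + 2y3 + 3y4 >= 3
    y1, y2, y3, y4 >= 0

Solving the primal: x* = (3, 0).
  primal value c^T x* = 9.
Solving the dual: y* = (0, 0, 0, 1.5).
  dual value b^T y* = 9.
Strong duality: c^T x* = b^T y*. Confirmed.

9


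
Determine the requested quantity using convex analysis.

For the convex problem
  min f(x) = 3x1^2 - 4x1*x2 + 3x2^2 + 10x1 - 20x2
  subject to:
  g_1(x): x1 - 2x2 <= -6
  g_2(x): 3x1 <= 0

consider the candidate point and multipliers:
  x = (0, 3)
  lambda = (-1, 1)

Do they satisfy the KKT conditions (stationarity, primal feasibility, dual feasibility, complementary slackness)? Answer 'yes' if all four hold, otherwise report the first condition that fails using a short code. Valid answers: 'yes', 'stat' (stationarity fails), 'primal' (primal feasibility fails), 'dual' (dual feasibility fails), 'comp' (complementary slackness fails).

Gradient of f: grad f(x) = Q x + c = (-2, -2)
Constraint values g_i(x) = a_i^T x - b_i:
  g_1((0, 3)) = 0
  g_2((0, 3)) = 0
Stationarity residual: grad f(x) + sum_i lambda_i a_i = (0, 0)
  -> stationarity OK
Primal feasibility (all g_i <= 0): OK
Dual feasibility (all lambda_i >= 0): FAILS
Complementary slackness (lambda_i * g_i(x) = 0 for all i): OK

Verdict: the first failing condition is dual_feasibility -> dual.

dual


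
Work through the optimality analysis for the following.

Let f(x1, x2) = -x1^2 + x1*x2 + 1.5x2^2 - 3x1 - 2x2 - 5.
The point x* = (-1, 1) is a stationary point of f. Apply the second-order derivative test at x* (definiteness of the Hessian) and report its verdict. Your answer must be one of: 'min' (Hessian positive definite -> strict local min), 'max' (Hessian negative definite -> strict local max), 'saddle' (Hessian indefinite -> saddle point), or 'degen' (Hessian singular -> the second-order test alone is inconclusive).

Compute the Hessian H = grad^2 f:
  H = [[-2, 1], [1, 3]]
Verify stationarity: grad f(x*) = H x* + g = (0, 0).
Eigenvalues of H: -2.1926, 3.1926.
Eigenvalues have mixed signs, so H is indefinite -> x* is a saddle point.

saddle


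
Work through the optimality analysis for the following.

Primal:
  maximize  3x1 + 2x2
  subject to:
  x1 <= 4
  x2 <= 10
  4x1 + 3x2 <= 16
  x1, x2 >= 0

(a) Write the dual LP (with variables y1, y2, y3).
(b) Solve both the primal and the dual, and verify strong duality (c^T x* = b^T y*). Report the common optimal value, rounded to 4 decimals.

The standard primal-dual pair for 'max c^T x s.t. A x <= b, x >= 0' is:
  Dual:  min b^T y  s.t.  A^T y >= c,  y >= 0.

So the dual LP is:
  minimize  4y1 + 10y2 + 16y3
  subject to:
    y1 + 4y3 >= 3
    y2 + 3y3 >= 2
    y1, y2, y3 >= 0

Solving the primal: x* = (4, 0).
  primal value c^T x* = 12.
Solving the dual: y* = (0.3333, 0, 0.6667).
  dual value b^T y* = 12.
Strong duality: c^T x* = b^T y*. Confirmed.

12


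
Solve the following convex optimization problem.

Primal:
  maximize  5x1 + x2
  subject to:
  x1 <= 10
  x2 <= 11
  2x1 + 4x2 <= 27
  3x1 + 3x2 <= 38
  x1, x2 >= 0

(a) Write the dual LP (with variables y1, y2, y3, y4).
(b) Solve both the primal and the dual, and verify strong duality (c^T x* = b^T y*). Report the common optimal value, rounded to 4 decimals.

The standard primal-dual pair for 'max c^T x s.t. A x <= b, x >= 0' is:
  Dual:  min b^T y  s.t.  A^T y >= c,  y >= 0.

So the dual LP is:
  minimize  10y1 + 11y2 + 27y3 + 38y4
  subject to:
    y1 + 2y3 + 3y4 >= 5
    y2 + 4y3 + 3y4 >= 1
    y1, y2, y3, y4 >= 0

Solving the primal: x* = (10, 1.75).
  primal value c^T x* = 51.75.
Solving the dual: y* = (4.5, 0, 0.25, 0).
  dual value b^T y* = 51.75.
Strong duality: c^T x* = b^T y*. Confirmed.

51.75


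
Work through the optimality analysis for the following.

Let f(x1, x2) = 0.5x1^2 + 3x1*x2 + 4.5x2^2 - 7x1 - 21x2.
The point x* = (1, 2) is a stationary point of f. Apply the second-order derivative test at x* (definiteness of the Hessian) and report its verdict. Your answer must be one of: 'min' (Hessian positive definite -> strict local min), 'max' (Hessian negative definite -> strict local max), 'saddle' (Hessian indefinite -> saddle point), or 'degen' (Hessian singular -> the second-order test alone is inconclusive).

Compute the Hessian H = grad^2 f:
  H = [[1, 3], [3, 9]]
Verify stationarity: grad f(x*) = H x* + g = (0, 0).
Eigenvalues of H: 0, 10.
H has a zero eigenvalue (singular; positive semidefinite but not definite), so H is neither positive definite, negative definite, nor indefinite. The second-order test alone is inconclusive -> degen.
(Indeed, f is constant along the null direction of H through x*, so x* is not a strict local extremum.)

degen


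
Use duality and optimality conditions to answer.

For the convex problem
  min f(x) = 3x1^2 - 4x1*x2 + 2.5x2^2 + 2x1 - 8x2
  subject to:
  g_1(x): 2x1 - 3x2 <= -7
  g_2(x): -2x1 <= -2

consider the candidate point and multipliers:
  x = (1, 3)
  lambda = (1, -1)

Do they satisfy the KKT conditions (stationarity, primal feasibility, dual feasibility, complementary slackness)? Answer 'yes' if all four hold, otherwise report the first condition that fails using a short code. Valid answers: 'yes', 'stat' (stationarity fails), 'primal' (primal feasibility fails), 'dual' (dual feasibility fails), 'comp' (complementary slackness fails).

Gradient of f: grad f(x) = Q x + c = (-4, 3)
Constraint values g_i(x) = a_i^T x - b_i:
  g_1((1, 3)) = 0
  g_2((1, 3)) = 0
Stationarity residual: grad f(x) + sum_i lambda_i a_i = (0, 0)
  -> stationarity OK
Primal feasibility (all g_i <= 0): OK
Dual feasibility (all lambda_i >= 0): FAILS
Complementary slackness (lambda_i * g_i(x) = 0 for all i): OK

Verdict: the first failing condition is dual_feasibility -> dual.

dual


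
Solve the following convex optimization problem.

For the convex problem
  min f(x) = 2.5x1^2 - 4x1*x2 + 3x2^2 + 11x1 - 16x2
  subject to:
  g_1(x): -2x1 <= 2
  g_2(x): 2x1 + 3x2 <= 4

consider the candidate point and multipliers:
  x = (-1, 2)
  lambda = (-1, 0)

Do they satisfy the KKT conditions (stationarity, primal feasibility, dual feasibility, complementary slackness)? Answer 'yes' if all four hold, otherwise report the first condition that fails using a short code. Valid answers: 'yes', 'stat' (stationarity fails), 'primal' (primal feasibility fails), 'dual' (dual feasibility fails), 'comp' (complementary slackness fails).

Gradient of f: grad f(x) = Q x + c = (-2, 0)
Constraint values g_i(x) = a_i^T x - b_i:
  g_1((-1, 2)) = 0
  g_2((-1, 2)) = 0
Stationarity residual: grad f(x) + sum_i lambda_i a_i = (0, 0)
  -> stationarity OK
Primal feasibility (all g_i <= 0): OK
Dual feasibility (all lambda_i >= 0): FAILS
Complementary slackness (lambda_i * g_i(x) = 0 for all i): OK

Verdict: the first failing condition is dual_feasibility -> dual.

dual


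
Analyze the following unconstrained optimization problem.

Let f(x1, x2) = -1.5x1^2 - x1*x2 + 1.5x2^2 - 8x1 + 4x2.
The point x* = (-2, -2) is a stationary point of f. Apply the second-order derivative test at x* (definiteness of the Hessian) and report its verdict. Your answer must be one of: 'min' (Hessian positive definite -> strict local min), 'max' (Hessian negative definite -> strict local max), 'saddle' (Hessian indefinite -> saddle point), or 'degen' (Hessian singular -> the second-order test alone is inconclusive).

Compute the Hessian H = grad^2 f:
  H = [[-3, -1], [-1, 3]]
Verify stationarity: grad f(x*) = H x* + g = (0, 0).
Eigenvalues of H: -3.1623, 3.1623.
Eigenvalues have mixed signs, so H is indefinite -> x* is a saddle point.

saddle


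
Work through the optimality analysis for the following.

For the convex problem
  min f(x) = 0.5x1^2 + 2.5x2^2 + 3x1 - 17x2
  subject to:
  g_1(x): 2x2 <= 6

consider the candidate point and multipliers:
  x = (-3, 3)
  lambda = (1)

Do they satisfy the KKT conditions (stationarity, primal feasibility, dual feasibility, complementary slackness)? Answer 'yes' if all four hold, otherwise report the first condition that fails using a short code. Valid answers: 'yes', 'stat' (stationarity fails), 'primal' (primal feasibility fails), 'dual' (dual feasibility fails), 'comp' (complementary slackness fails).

Gradient of f: grad f(x) = Q x + c = (0, -2)
Constraint values g_i(x) = a_i^T x - b_i:
  g_1((-3, 3)) = 0
Stationarity residual: grad f(x) + sum_i lambda_i a_i = (0, 0)
  -> stationarity OK
Primal feasibility (all g_i <= 0): OK
Dual feasibility (all lambda_i >= 0): OK
Complementary slackness (lambda_i * g_i(x) = 0 for all i): OK

Verdict: yes, KKT holds.

yes


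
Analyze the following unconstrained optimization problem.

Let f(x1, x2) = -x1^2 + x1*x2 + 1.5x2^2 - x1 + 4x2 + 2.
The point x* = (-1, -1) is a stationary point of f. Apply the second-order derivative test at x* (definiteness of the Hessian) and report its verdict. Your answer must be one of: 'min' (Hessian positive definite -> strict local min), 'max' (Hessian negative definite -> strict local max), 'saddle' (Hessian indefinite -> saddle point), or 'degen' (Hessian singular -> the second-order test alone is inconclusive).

Compute the Hessian H = grad^2 f:
  H = [[-2, 1], [1, 3]]
Verify stationarity: grad f(x*) = H x* + g = (0, 0).
Eigenvalues of H: -2.1926, 3.1926.
Eigenvalues have mixed signs, so H is indefinite -> x* is a saddle point.

saddle


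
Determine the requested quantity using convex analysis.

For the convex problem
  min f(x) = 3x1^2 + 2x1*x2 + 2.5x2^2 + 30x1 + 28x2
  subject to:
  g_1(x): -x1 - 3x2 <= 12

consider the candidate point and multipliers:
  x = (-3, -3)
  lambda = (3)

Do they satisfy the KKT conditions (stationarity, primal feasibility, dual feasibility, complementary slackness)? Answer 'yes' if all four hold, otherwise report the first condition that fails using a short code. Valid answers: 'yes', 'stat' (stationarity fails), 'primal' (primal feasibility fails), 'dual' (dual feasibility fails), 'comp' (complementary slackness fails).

Gradient of f: grad f(x) = Q x + c = (6, 7)
Constraint values g_i(x) = a_i^T x - b_i:
  g_1((-3, -3)) = 0
Stationarity residual: grad f(x) + sum_i lambda_i a_i = (3, -2)
  -> stationarity FAILS
Primal feasibility (all g_i <= 0): OK
Dual feasibility (all lambda_i >= 0): OK
Complementary slackness (lambda_i * g_i(x) = 0 for all i): OK

Verdict: the first failing condition is stationarity -> stat.

stat


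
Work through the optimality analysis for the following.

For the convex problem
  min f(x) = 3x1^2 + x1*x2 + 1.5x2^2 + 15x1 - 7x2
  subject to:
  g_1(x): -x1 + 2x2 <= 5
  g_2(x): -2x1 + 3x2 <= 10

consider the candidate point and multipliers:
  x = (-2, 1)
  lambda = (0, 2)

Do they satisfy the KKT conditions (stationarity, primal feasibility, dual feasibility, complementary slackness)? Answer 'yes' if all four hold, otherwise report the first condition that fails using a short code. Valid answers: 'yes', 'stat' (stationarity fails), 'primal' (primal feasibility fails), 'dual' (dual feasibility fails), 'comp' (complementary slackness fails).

Gradient of f: grad f(x) = Q x + c = (4, -6)
Constraint values g_i(x) = a_i^T x - b_i:
  g_1((-2, 1)) = -1
  g_2((-2, 1)) = -3
Stationarity residual: grad f(x) + sum_i lambda_i a_i = (0, 0)
  -> stationarity OK
Primal feasibility (all g_i <= 0): OK
Dual feasibility (all lambda_i >= 0): OK
Complementary slackness (lambda_i * g_i(x) = 0 for all i): FAILS

Verdict: the first failing condition is complementary_slackness -> comp.

comp


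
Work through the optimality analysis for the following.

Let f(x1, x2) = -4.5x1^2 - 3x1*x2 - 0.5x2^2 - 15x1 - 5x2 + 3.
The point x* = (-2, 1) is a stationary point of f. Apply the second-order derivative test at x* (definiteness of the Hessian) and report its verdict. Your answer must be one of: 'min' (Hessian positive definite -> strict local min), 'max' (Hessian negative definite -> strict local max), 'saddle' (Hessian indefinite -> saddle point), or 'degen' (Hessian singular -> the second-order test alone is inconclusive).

Compute the Hessian H = grad^2 f:
  H = [[-9, -3], [-3, -1]]
Verify stationarity: grad f(x*) = H x* + g = (0, 0).
Eigenvalues of H: -10, 0.
H has a zero eigenvalue (singular; negative semidefinite but not definite), so H is neither positive definite, negative definite, nor indefinite. The second-order test alone is inconclusive -> degen.
(Indeed, f is constant along the null direction of H through x*, so x* is not a strict local extremum.)

degen


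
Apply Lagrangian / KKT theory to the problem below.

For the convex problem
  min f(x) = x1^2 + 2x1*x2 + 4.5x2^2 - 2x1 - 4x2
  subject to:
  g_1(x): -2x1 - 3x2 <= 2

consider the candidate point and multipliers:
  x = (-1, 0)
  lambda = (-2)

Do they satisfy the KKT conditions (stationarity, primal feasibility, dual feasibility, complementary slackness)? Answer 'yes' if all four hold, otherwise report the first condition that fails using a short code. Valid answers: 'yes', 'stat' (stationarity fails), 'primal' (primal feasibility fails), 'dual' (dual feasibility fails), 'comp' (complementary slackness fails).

Gradient of f: grad f(x) = Q x + c = (-4, -6)
Constraint values g_i(x) = a_i^T x - b_i:
  g_1((-1, 0)) = 0
Stationarity residual: grad f(x) + sum_i lambda_i a_i = (0, 0)
  -> stationarity OK
Primal feasibility (all g_i <= 0): OK
Dual feasibility (all lambda_i >= 0): FAILS
Complementary slackness (lambda_i * g_i(x) = 0 for all i): OK

Verdict: the first failing condition is dual_feasibility -> dual.

dual


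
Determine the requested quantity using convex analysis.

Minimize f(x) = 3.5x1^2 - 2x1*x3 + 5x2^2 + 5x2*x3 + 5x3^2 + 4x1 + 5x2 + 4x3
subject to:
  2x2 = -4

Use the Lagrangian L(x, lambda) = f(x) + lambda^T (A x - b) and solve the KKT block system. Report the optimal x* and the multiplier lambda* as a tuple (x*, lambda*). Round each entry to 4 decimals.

Form the Lagrangian:
  L(x, lambda) = (1/2) x^T Q x + c^T x + lambda^T (A x - b)
Stationarity (grad_x L = 0): Q x + c + A^T lambda = 0.
Primal feasibility: A x = b.

This gives the KKT block system:
  [ Q   A^T ] [ x     ]   [-c ]
  [ A    0  ] [ lambda ] = [ b ]

Solving the linear system:
  x*      = (-0.4242, -2, 0.5152)
  lambda* = (6.2121)
  f(x*)   = 7.6061

x* = (-0.4242, -2, 0.5152), lambda* = (6.2121)


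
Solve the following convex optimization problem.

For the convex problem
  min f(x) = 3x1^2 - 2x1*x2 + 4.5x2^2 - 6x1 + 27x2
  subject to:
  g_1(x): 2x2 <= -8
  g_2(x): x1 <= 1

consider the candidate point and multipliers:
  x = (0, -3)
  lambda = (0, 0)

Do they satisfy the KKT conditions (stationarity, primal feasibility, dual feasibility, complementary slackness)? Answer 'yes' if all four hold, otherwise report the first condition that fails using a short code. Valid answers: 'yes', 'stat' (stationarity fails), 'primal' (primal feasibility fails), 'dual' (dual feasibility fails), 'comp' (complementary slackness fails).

Gradient of f: grad f(x) = Q x + c = (0, 0)
Constraint values g_i(x) = a_i^T x - b_i:
  g_1((0, -3)) = 2
  g_2((0, -3)) = -1
Stationarity residual: grad f(x) + sum_i lambda_i a_i = (0, 0)
  -> stationarity OK
Primal feasibility (all g_i <= 0): FAILS
Dual feasibility (all lambda_i >= 0): OK
Complementary slackness (lambda_i * g_i(x) = 0 for all i): OK

Verdict: the first failing condition is primal_feasibility -> primal.

primal


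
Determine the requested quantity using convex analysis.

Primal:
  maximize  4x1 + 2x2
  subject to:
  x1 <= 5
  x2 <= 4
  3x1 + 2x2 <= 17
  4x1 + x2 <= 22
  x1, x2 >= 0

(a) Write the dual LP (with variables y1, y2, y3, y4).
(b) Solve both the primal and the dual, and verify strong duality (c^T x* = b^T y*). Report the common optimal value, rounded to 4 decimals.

The standard primal-dual pair for 'max c^T x s.t. A x <= b, x >= 0' is:
  Dual:  min b^T y  s.t.  A^T y >= c,  y >= 0.

So the dual LP is:
  minimize  5y1 + 4y2 + 17y3 + 22y4
  subject to:
    y1 + 3y3 + 4y4 >= 4
    y2 + 2y3 + y4 >= 2
    y1, y2, y3, y4 >= 0

Solving the primal: x* = (5, 1).
  primal value c^T x* = 22.
Solving the dual: y* = (1, 0, 1, 0).
  dual value b^T y* = 22.
Strong duality: c^T x* = b^T y*. Confirmed.

22


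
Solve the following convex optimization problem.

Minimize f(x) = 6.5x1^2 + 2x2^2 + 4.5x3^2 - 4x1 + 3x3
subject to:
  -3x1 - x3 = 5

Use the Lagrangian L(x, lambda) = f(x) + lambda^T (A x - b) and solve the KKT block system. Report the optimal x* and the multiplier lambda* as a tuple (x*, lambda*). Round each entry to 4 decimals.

Form the Lagrangian:
  L(x, lambda) = (1/2) x^T Q x + c^T x + lambda^T (A x - b)
Stationarity (grad_x L = 0): Q x + c + A^T lambda = 0.
Primal feasibility: A x = b.

This gives the KKT block system:
  [ Q   A^T ] [ x     ]   [-c ]
  [ A    0  ] [ lambda ] = [ b ]

Solving the linear system:
  x*      = (-1.2979, 0, -1.1064)
  lambda* = (-6.9574)
  f(x*)   = 18.3298

x* = (-1.2979, 0, -1.1064), lambda* = (-6.9574)


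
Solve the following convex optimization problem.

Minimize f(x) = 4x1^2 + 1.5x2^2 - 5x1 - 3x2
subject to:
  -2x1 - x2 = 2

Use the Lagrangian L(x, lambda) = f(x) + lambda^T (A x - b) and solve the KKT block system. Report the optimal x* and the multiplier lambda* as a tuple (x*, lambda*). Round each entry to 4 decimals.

Form the Lagrangian:
  L(x, lambda) = (1/2) x^T Q x + c^T x + lambda^T (A x - b)
Stationarity (grad_x L = 0): Q x + c + A^T lambda = 0.
Primal feasibility: A x = b.

This gives the KKT block system:
  [ Q   A^T ] [ x     ]   [-c ]
  [ A    0  ] [ lambda ] = [ b ]

Solving the linear system:
  x*      = (-0.65, -0.7)
  lambda* = (-5.1)
  f(x*)   = 7.775

x* = (-0.65, -0.7), lambda* = (-5.1)


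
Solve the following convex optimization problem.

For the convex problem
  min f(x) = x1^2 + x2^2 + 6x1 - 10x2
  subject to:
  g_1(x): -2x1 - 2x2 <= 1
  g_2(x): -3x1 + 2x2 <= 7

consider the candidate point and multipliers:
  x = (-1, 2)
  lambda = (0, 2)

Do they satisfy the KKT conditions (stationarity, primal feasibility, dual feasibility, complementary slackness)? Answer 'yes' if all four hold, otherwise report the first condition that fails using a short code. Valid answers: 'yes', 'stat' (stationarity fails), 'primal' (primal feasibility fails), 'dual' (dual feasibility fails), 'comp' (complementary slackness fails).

Gradient of f: grad f(x) = Q x + c = (4, -6)
Constraint values g_i(x) = a_i^T x - b_i:
  g_1((-1, 2)) = -3
  g_2((-1, 2)) = 0
Stationarity residual: grad f(x) + sum_i lambda_i a_i = (-2, -2)
  -> stationarity FAILS
Primal feasibility (all g_i <= 0): OK
Dual feasibility (all lambda_i >= 0): OK
Complementary slackness (lambda_i * g_i(x) = 0 for all i): OK

Verdict: the first failing condition is stationarity -> stat.

stat


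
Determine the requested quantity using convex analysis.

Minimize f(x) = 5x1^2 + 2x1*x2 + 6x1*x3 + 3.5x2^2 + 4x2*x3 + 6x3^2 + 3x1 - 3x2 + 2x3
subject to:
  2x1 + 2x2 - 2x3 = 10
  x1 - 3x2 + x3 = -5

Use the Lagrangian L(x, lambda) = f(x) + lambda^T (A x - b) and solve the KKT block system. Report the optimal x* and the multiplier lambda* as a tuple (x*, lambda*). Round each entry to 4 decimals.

Form the Lagrangian:
  L(x, lambda) = (1/2) x^T Q x + c^T x + lambda^T (A x - b)
Stationarity (grad_x L = 0): Q x + c + A^T lambda = 0.
Primal feasibility: A x = b.

This gives the KKT block system:
  [ Q   A^T ] [ x     ]   [-c ]
  [ A    0  ] [ lambda ] = [ b ]

Solving the linear system:
  x*      = (1.5229, 1.5229, -1.9541)
  lambda* = (-3.9427, -1.6651)
  f(x*)   = 13.5963

x* = (1.5229, 1.5229, -1.9541), lambda* = (-3.9427, -1.6651)


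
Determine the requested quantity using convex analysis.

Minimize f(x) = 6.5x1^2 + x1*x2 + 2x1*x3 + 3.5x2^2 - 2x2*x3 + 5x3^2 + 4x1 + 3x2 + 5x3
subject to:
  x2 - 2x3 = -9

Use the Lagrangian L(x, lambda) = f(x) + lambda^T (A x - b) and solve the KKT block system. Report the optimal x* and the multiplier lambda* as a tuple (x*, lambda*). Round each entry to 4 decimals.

Form the Lagrangian:
  L(x, lambda) = (1/2) x^T Q x + c^T x + lambda^T (A x - b)
Stationarity (grad_x L = 0): Q x + c + A^T lambda = 0.
Primal feasibility: A x = b.

This gives the KKT block system:
  [ Q   A^T ] [ x     ]   [-c ]
  [ A    0  ] [ lambda ] = [ b ]

Solving the linear system:
  x*      = (-0.6364, -2.3636, 3.3182)
  lambda* = (20.8182)
  f(x*)   = 97.1591

x* = (-0.6364, -2.3636, 3.3182), lambda* = (20.8182)


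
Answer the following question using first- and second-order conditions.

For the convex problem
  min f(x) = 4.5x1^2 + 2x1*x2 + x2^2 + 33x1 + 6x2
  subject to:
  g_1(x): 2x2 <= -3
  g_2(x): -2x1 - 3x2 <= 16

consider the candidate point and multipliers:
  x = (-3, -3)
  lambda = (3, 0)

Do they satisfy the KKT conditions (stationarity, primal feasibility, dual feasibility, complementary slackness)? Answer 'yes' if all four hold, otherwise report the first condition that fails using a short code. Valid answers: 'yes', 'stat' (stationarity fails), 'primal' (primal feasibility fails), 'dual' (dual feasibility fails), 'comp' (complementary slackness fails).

Gradient of f: grad f(x) = Q x + c = (0, -6)
Constraint values g_i(x) = a_i^T x - b_i:
  g_1((-3, -3)) = -3
  g_2((-3, -3)) = -1
Stationarity residual: grad f(x) + sum_i lambda_i a_i = (0, 0)
  -> stationarity OK
Primal feasibility (all g_i <= 0): OK
Dual feasibility (all lambda_i >= 0): OK
Complementary slackness (lambda_i * g_i(x) = 0 for all i): FAILS

Verdict: the first failing condition is complementary_slackness -> comp.

comp


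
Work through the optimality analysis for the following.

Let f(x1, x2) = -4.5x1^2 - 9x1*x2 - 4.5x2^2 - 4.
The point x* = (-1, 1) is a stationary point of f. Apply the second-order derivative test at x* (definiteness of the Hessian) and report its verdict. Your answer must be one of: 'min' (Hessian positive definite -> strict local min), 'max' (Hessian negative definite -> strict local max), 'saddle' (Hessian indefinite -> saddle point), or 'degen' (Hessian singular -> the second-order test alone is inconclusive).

Compute the Hessian H = grad^2 f:
  H = [[-9, -9], [-9, -9]]
Verify stationarity: grad f(x*) = H x* + g = (0, 0).
Eigenvalues of H: -18, 0.
H has a zero eigenvalue (singular; negative semidefinite but not definite), so H is neither positive definite, negative definite, nor indefinite. The second-order test alone is inconclusive -> degen.
(Indeed, f is constant along the null direction of H through x*, so x* is not a strict local extremum.)

degen


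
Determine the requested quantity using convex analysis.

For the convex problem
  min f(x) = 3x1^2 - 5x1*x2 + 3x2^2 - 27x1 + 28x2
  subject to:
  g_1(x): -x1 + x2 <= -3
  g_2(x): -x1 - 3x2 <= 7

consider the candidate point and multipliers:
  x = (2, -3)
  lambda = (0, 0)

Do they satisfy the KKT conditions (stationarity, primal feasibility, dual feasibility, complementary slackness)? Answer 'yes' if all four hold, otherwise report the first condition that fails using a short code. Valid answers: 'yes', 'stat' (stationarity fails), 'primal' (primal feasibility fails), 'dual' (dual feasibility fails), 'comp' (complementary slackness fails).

Gradient of f: grad f(x) = Q x + c = (0, 0)
Constraint values g_i(x) = a_i^T x - b_i:
  g_1((2, -3)) = -2
  g_2((2, -3)) = 0
Stationarity residual: grad f(x) + sum_i lambda_i a_i = (0, 0)
  -> stationarity OK
Primal feasibility (all g_i <= 0): OK
Dual feasibility (all lambda_i >= 0): OK
Complementary slackness (lambda_i * g_i(x) = 0 for all i): OK

Verdict: yes, KKT holds.

yes


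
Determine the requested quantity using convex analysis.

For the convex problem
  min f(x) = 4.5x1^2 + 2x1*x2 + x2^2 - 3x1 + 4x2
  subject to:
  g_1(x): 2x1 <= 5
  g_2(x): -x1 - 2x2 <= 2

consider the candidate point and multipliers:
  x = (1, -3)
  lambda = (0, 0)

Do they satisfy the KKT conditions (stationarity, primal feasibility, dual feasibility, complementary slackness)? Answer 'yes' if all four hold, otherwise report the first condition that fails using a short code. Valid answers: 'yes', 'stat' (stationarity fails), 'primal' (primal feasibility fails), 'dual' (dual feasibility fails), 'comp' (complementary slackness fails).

Gradient of f: grad f(x) = Q x + c = (0, 0)
Constraint values g_i(x) = a_i^T x - b_i:
  g_1((1, -3)) = -3
  g_2((1, -3)) = 3
Stationarity residual: grad f(x) + sum_i lambda_i a_i = (0, 0)
  -> stationarity OK
Primal feasibility (all g_i <= 0): FAILS
Dual feasibility (all lambda_i >= 0): OK
Complementary slackness (lambda_i * g_i(x) = 0 for all i): OK

Verdict: the first failing condition is primal_feasibility -> primal.

primal


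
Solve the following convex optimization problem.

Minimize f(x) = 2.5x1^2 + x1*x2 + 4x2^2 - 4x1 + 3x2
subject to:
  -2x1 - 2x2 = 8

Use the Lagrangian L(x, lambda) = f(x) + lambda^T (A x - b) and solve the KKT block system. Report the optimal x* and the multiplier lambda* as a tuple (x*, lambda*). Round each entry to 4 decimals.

Form the Lagrangian:
  L(x, lambda) = (1/2) x^T Q x + c^T x + lambda^T (A x - b)
Stationarity (grad_x L = 0): Q x + c + A^T lambda = 0.
Primal feasibility: A x = b.

This gives the KKT block system:
  [ Q   A^T ] [ x     ]   [-c ]
  [ A    0  ] [ lambda ] = [ b ]

Solving the linear system:
  x*      = (-1.9091, -2.0909)
  lambda* = (-7.8182)
  f(x*)   = 31.9545

x* = (-1.9091, -2.0909), lambda* = (-7.8182)


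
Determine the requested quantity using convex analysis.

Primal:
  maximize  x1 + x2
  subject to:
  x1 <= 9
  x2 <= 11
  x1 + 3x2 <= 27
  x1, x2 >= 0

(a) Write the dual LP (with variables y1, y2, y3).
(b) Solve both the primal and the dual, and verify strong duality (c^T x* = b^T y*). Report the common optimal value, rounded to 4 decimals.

The standard primal-dual pair for 'max c^T x s.t. A x <= b, x >= 0' is:
  Dual:  min b^T y  s.t.  A^T y >= c,  y >= 0.

So the dual LP is:
  minimize  9y1 + 11y2 + 27y3
  subject to:
    y1 + y3 >= 1
    y2 + 3y3 >= 1
    y1, y2, y3 >= 0

Solving the primal: x* = (9, 6).
  primal value c^T x* = 15.
Solving the dual: y* = (0.6667, 0, 0.3333).
  dual value b^T y* = 15.
Strong duality: c^T x* = b^T y*. Confirmed.

15


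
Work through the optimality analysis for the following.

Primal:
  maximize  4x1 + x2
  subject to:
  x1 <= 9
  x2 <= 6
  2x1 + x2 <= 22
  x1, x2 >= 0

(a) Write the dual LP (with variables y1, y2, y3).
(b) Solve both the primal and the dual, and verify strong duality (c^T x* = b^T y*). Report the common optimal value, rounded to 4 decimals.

The standard primal-dual pair for 'max c^T x s.t. A x <= b, x >= 0' is:
  Dual:  min b^T y  s.t.  A^T y >= c,  y >= 0.

So the dual LP is:
  minimize  9y1 + 6y2 + 22y3
  subject to:
    y1 + 2y3 >= 4
    y2 + y3 >= 1
    y1, y2, y3 >= 0

Solving the primal: x* = (9, 4).
  primal value c^T x* = 40.
Solving the dual: y* = (2, 0, 1).
  dual value b^T y* = 40.
Strong duality: c^T x* = b^T y*. Confirmed.

40


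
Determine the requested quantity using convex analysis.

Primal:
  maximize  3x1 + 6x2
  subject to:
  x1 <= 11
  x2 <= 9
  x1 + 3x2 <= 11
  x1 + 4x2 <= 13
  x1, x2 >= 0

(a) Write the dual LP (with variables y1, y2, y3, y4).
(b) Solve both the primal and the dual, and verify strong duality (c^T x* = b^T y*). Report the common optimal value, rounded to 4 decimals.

The standard primal-dual pair for 'max c^T x s.t. A x <= b, x >= 0' is:
  Dual:  min b^T y  s.t.  A^T y >= c,  y >= 0.

So the dual LP is:
  minimize  11y1 + 9y2 + 11y3 + 13y4
  subject to:
    y1 + y3 + y4 >= 3
    y2 + 3y3 + 4y4 >= 6
    y1, y2, y3, y4 >= 0

Solving the primal: x* = (11, 0).
  primal value c^T x* = 33.
Solving the dual: y* = (1, 0, 2, 0).
  dual value b^T y* = 33.
Strong duality: c^T x* = b^T y*. Confirmed.

33


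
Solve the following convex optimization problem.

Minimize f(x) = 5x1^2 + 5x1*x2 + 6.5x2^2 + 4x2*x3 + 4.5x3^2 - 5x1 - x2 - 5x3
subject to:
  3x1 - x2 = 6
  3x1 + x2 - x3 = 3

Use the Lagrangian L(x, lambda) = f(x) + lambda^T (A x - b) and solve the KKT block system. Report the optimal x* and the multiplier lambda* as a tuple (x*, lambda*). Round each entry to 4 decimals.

Form the Lagrangian:
  L(x, lambda) = (1/2) x^T Q x + c^T x + lambda^T (A x - b)
Stationarity (grad_x L = 0): Q x + c + A^T lambda = 0.
Primal feasibility: A x = b.

This gives the KKT block system:
  [ Q   A^T ] [ x     ]   [-c ]
  [ A    0  ] [ lambda ] = [ b ]

Solving the linear system:
  x*      = (1.664, -1.008, 0.984)
  lambda* = (-2.024, -0.176)
  f(x*)   = 0.22

x* = (1.664, -1.008, 0.984), lambda* = (-2.024, -0.176)


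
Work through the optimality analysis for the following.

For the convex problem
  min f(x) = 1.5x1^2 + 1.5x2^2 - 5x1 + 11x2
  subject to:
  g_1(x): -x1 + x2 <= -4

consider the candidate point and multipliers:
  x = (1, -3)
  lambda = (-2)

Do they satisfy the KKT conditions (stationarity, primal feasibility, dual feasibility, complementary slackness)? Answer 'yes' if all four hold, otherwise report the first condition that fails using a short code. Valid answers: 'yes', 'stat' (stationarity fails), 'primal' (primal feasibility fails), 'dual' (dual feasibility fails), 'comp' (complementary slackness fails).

Gradient of f: grad f(x) = Q x + c = (-2, 2)
Constraint values g_i(x) = a_i^T x - b_i:
  g_1((1, -3)) = 0
Stationarity residual: grad f(x) + sum_i lambda_i a_i = (0, 0)
  -> stationarity OK
Primal feasibility (all g_i <= 0): OK
Dual feasibility (all lambda_i >= 0): FAILS
Complementary slackness (lambda_i * g_i(x) = 0 for all i): OK

Verdict: the first failing condition is dual_feasibility -> dual.

dual


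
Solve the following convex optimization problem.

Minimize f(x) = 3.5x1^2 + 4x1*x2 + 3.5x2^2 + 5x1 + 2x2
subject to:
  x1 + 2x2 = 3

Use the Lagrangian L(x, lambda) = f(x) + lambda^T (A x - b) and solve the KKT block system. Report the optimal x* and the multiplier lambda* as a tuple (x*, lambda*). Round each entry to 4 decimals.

Form the Lagrangian:
  L(x, lambda) = (1/2) x^T Q x + c^T x + lambda^T (A x - b)
Stationarity (grad_x L = 0): Q x + c + A^T lambda = 0.
Primal feasibility: A x = b.

This gives the KKT block system:
  [ Q   A^T ] [ x     ]   [-c ]
  [ A    0  ] [ lambda ] = [ b ]

Solving the linear system:
  x*      = (-1, 2)
  lambda* = (-6)
  f(x*)   = 8.5

x* = (-1, 2), lambda* = (-6)


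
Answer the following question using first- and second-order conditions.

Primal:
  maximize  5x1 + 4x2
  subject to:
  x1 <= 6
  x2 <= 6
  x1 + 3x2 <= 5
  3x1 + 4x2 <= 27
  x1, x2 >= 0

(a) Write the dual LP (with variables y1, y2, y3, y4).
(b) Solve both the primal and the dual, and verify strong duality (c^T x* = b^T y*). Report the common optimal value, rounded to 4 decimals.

The standard primal-dual pair for 'max c^T x s.t. A x <= b, x >= 0' is:
  Dual:  min b^T y  s.t.  A^T y >= c,  y >= 0.

So the dual LP is:
  minimize  6y1 + 6y2 + 5y3 + 27y4
  subject to:
    y1 + y3 + 3y4 >= 5
    y2 + 3y3 + 4y4 >= 4
    y1, y2, y3, y4 >= 0

Solving the primal: x* = (5, 0).
  primal value c^T x* = 25.
Solving the dual: y* = (0, 0, 5, 0).
  dual value b^T y* = 25.
Strong duality: c^T x* = b^T y*. Confirmed.

25


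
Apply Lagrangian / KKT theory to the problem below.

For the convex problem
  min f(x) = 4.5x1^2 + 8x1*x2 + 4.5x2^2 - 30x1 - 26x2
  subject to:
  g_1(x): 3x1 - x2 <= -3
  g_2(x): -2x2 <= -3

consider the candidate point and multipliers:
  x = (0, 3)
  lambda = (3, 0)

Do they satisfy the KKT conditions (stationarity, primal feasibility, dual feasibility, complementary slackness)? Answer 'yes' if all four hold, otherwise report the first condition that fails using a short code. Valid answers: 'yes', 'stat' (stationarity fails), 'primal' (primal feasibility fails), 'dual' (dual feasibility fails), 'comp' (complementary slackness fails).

Gradient of f: grad f(x) = Q x + c = (-6, 1)
Constraint values g_i(x) = a_i^T x - b_i:
  g_1((0, 3)) = 0
  g_2((0, 3)) = -3
Stationarity residual: grad f(x) + sum_i lambda_i a_i = (3, -2)
  -> stationarity FAILS
Primal feasibility (all g_i <= 0): OK
Dual feasibility (all lambda_i >= 0): OK
Complementary slackness (lambda_i * g_i(x) = 0 for all i): OK

Verdict: the first failing condition is stationarity -> stat.

stat


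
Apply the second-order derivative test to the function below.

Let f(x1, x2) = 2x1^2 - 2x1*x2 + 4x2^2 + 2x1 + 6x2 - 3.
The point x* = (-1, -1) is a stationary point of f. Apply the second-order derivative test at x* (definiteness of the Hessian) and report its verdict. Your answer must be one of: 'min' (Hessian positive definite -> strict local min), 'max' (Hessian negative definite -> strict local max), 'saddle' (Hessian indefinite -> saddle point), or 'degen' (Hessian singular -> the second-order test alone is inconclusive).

Compute the Hessian H = grad^2 f:
  H = [[4, -2], [-2, 8]]
Verify stationarity: grad f(x*) = H x* + g = (0, 0).
Eigenvalues of H: 3.1716, 8.8284.
Both eigenvalues > 0, so H is positive definite -> x* is a strict local min.

min


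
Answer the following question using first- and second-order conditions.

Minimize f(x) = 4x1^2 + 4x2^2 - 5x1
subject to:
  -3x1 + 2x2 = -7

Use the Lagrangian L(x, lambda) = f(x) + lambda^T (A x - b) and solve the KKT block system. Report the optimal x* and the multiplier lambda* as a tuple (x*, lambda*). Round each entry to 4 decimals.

Form the Lagrangian:
  L(x, lambda) = (1/2) x^T Q x + c^T x + lambda^T (A x - b)
Stationarity (grad_x L = 0): Q x + c + A^T lambda = 0.
Primal feasibility: A x = b.

This gives the KKT block system:
  [ Q   A^T ] [ x     ]   [-c ]
  [ A    0  ] [ lambda ] = [ b ]

Solving the linear system:
  x*      = (1.8077, -0.7885)
  lambda* = (3.1538)
  f(x*)   = 6.5192

x* = (1.8077, -0.7885), lambda* = (3.1538)


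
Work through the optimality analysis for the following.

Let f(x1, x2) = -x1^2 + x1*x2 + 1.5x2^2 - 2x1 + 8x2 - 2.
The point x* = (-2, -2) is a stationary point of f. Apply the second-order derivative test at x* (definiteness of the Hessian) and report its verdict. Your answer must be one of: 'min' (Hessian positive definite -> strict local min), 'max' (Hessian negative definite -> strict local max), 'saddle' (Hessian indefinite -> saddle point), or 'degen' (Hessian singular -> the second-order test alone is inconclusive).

Compute the Hessian H = grad^2 f:
  H = [[-2, 1], [1, 3]]
Verify stationarity: grad f(x*) = H x* + g = (0, 0).
Eigenvalues of H: -2.1926, 3.1926.
Eigenvalues have mixed signs, so H is indefinite -> x* is a saddle point.

saddle


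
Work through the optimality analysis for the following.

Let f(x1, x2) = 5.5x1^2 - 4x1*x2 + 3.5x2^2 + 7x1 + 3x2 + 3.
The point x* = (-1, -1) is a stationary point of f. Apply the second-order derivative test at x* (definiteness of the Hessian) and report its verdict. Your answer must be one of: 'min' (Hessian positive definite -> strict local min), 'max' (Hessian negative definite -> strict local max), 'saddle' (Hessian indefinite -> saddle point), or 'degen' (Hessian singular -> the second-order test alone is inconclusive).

Compute the Hessian H = grad^2 f:
  H = [[11, -4], [-4, 7]]
Verify stationarity: grad f(x*) = H x* + g = (0, 0).
Eigenvalues of H: 4.5279, 13.4721.
Both eigenvalues > 0, so H is positive definite -> x* is a strict local min.

min


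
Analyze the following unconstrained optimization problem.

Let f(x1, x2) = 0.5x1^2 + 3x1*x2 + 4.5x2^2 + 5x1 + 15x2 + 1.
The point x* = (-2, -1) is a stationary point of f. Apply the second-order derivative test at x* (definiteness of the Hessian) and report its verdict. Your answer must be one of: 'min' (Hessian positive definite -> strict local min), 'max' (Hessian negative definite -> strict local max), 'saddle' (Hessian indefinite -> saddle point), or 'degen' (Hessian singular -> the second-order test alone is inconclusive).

Compute the Hessian H = grad^2 f:
  H = [[1, 3], [3, 9]]
Verify stationarity: grad f(x*) = H x* + g = (0, 0).
Eigenvalues of H: 0, 10.
H has a zero eigenvalue (singular; positive semidefinite but not definite), so H is neither positive definite, negative definite, nor indefinite. The second-order test alone is inconclusive -> degen.
(Indeed, f is constant along the null direction of H through x*, so x* is not a strict local extremum.)

degen


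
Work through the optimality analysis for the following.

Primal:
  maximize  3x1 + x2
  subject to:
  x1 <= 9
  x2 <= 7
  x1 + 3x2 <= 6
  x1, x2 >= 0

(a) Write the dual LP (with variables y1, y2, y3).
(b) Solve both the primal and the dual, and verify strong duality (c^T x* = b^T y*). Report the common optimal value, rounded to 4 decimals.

The standard primal-dual pair for 'max c^T x s.t. A x <= b, x >= 0' is:
  Dual:  min b^T y  s.t.  A^T y >= c,  y >= 0.

So the dual LP is:
  minimize  9y1 + 7y2 + 6y3
  subject to:
    y1 + y3 >= 3
    y2 + 3y3 >= 1
    y1, y2, y3 >= 0

Solving the primal: x* = (6, 0).
  primal value c^T x* = 18.
Solving the dual: y* = (0, 0, 3).
  dual value b^T y* = 18.
Strong duality: c^T x* = b^T y*. Confirmed.

18


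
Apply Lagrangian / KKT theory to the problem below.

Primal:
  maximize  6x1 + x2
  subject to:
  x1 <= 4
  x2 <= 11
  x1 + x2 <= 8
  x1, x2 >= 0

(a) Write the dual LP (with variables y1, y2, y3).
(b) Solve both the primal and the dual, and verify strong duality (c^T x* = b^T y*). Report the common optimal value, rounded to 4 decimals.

The standard primal-dual pair for 'max c^T x s.t. A x <= b, x >= 0' is:
  Dual:  min b^T y  s.t.  A^T y >= c,  y >= 0.

So the dual LP is:
  minimize  4y1 + 11y2 + 8y3
  subject to:
    y1 + y3 >= 6
    y2 + y3 >= 1
    y1, y2, y3 >= 0

Solving the primal: x* = (4, 4).
  primal value c^T x* = 28.
Solving the dual: y* = (5, 0, 1).
  dual value b^T y* = 28.
Strong duality: c^T x* = b^T y*. Confirmed.

28


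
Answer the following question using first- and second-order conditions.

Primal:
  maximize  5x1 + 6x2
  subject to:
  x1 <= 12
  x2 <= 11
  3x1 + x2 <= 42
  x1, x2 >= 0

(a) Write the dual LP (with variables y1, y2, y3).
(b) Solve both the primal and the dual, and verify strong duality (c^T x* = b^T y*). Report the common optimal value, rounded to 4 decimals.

The standard primal-dual pair for 'max c^T x s.t. A x <= b, x >= 0' is:
  Dual:  min b^T y  s.t.  A^T y >= c,  y >= 0.

So the dual LP is:
  minimize  12y1 + 11y2 + 42y3
  subject to:
    y1 + 3y3 >= 5
    y2 + y3 >= 6
    y1, y2, y3 >= 0

Solving the primal: x* = (10.3333, 11).
  primal value c^T x* = 117.6667.
Solving the dual: y* = (0, 4.3333, 1.6667).
  dual value b^T y* = 117.6667.
Strong duality: c^T x* = b^T y*. Confirmed.

117.6667


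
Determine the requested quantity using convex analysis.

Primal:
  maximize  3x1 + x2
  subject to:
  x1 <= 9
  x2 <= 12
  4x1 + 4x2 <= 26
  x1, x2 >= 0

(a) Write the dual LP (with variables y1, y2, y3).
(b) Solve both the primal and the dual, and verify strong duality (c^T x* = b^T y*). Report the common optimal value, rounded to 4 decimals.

The standard primal-dual pair for 'max c^T x s.t. A x <= b, x >= 0' is:
  Dual:  min b^T y  s.t.  A^T y >= c,  y >= 0.

So the dual LP is:
  minimize  9y1 + 12y2 + 26y3
  subject to:
    y1 + 4y3 >= 3
    y2 + 4y3 >= 1
    y1, y2, y3 >= 0

Solving the primal: x* = (6.5, 0).
  primal value c^T x* = 19.5.
Solving the dual: y* = (0, 0, 0.75).
  dual value b^T y* = 19.5.
Strong duality: c^T x* = b^T y*. Confirmed.

19.5
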